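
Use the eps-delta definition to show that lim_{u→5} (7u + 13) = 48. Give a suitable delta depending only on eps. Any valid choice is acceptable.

delta = eps/7

Let eps > 0 be given. We need delta > 0 so that 0 < |u − 5| < delta implies |(7u + 13) − 48| < eps.
|(7u + 13) − 48| = |7u - 35| = 7|u − 5|.
So 7|u − 5| < eps exactly when |u − 5| < eps/7.
Choosing delta = eps/7 gives |(7u + 13) − 48| = 7|u − 5| < eps whenever |u − 5| < delta.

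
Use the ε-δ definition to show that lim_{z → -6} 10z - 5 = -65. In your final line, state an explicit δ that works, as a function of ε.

δ = ε/10

Fix ε > 0. We need δ > 0 so that 0 < |z + 6| < δ implies |(10z - 5) + 65| < ε.
|(10z - 5) + 65| = |10z + 60| = 10|z + 6|.
So 10|z + 6| < ε exactly when |z + 6| < ε/10.
Choosing δ = ε/10 gives |(10z - 5) + 65| = 10|z + 6| < ε whenever |z + 6| < δ.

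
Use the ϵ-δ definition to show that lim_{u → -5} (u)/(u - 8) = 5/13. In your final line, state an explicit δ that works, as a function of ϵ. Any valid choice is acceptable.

Let ϵ > 0. We want δ > 0 with 0 < |u + 5| < δ ⇒ |(u)/(u - 8) − (5/13)| < ϵ.
Combining over a common denominator, (u)/(u - 8) − (5/13) = [(u)·(-13) − (-5)·(u - 8)] / [(-13)·(u - 8)] = -8(u + 5) / ((-13)(u - 8)).
So |(u)/(u - 8) − (5/13)| = 8|u + 5| / (13·|u − 8|).
Restrict δ ≤ 13/2. Then |u + 5| < 13/2 gives |u − 8| = |(u + 5) + (-13)| ≥ 13 − 13/2 = 13/2.
Hence |(u)/(u - 8) − (5/13)| < 8|u + 5|/(13·(13/2)) = (16/169)|u + 5|, which is < ϵ once |u + 5| < (169/16)ϵ.
Take δ = min(13/2, (169/16)ϵ). Then 0 < |u + 5| < δ forces both bounds, so |(u)/(u - 8) − (5/13)| < ϵ.

δ = min(13/2, (169/16)ϵ)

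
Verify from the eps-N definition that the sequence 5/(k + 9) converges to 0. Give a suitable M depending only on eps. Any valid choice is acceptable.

Fix eps > 0. For k ≥ 1, |5/(k + 9) − 0| = 5/(k + 9) ≤ 5/k.
We need 5/k < eps, i.e. k > 5/eps.
Take M = 5/eps. If k > M then |5/(k + 9)| ≤ 5/k < eps.

M = 5/eps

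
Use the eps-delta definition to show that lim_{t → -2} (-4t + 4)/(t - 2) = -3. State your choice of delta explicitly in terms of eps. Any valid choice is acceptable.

delta = min(2, 2eps)

Let eps > 0. We want delta > 0 with 0 < |t + 2| < delta ⇒ |(-4t + 4)/(t - 2) + 3| < eps.
Combining over a common denominator, (-4t + 4)/(t - 2) + 3 = [(-4t + 4)·(-4) − 12·(t - 2)] / [(-4)·(t - 2)] = 4(t + 2) / ((-4)(t - 2)).
So |(-4t + 4)/(t - 2) + 3| = 4|t + 2| / (4·|t − 2|).
Restrict delta ≤ 2. Then |t + 2| < 2 gives |t − 2| = |(t + 2) + (-4)| ≥ 4 − 2 = 2.
Hence |(-4t + 4)/(t - 2) + 3| < 4|t + 2|/(4·2) = (1/2)|t + 2|, which is < eps once |t + 2| < 2eps.
Take delta = min(2, 2eps). Then 0 < |t + 2| < delta forces both bounds, so |(-4t + 4)/(t - 2) + 3| < eps.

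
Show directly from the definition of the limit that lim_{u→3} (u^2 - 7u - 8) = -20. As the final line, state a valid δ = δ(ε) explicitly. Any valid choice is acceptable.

δ = min(1, ε/8)

Let ε > 0 be given. We want δ > 0 such that 0 < |u − 3| < δ implies |(u^2 - 7u - 8) + 20| < ε.
(u^2 - 7u - 8) + 20 = u^2 - 7u + 12 = (u − 3)(u - 4).
So |(u^2 - 7u - 8) + 20| = |u − 3|·|u - 4|.
Assume first that |u − 3| < 1, so |u| < 4. Then |u - 4| ≤ 4 + 4 = 8.
Hence |(u^2 - 7u - 8) + 20| ≤ 8|u − 3| < ε provided |u − 3| < ε/8.
Choosing δ = min(1, ε/8) ensures both conditions, hence |(u^2 - 7u - 8) + 20| < ε.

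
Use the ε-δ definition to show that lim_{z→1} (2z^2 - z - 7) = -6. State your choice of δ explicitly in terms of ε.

Let ε > 0. We want δ > 0 such that 0 < |z − 1| < δ implies |(2z^2 - z - 7) + 6| < ε.
(2z^2 - z - 7) + 6 = 2z^2 - z - 1 = (z − 1)(2z + 1).
So |(2z^2 - z - 7) + 6| = |z − 1|·|2z + 1|.
Assume first that |z − 1| < 1, so |z| < 2. Then |2z + 1| ≤ 2·2 + 1 = 5.
Hence |(2z^2 - z - 7) + 6| ≤ 5|z − 1| < ε provided |z − 1| < ε/5.
Take δ = min(1, ε/5). Then 0 < |z − 1| < δ gives both |z − 1| < 1 and |z − 1| < ε/5, so |(2z^2 - z - 7) + 6| < ε.

δ = min(1, ε/5)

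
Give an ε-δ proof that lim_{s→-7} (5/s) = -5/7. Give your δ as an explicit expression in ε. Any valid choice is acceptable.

Suppose ε > 0. We seek δ > 0 such that 0 < |s + 7| < δ implies |5/s + 5/7| < ε.
|5/s + 5/7| = 5·|-7 − s|/(7·|s|) = 5|s + 7|/(7|s|).
Restrict δ ≤ 7/2. Then |s + 7| < 7/2 gives |s| > 7/2, so 7|s| > 49/2.
Then |5/s + 5/7| < 5|s + 7|/(49/2), which is < ε when |s + 7| < (49/10)ε.
Take δ = min(7/2, (49/10)ε). Then 0 < |s + 7| < δ gives both |s + 7| < 7/2 and |s + 7| < (49/10)ε, so |5/s + 5/7| < ε.

δ = min(7/2, (49/10)ε)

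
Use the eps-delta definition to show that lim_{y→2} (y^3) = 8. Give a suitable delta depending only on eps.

Suppose eps > 0. We seek delta > 0 with 0 < |y − 2| < delta ⇒ |y^3 − 8| < eps.
Factor: y^3 − 8 = (y − 2)(y^2 + 2y + 4), so |y^3 − 8| = |y − 2|·|y^2 + 2y + 4|.
Impose delta ≤ 2 so that |y| < 4; then |y^2 + 2y + 4| ≤ 28.
Hence |y^3 − 8| ≤ 28|y − 2|, which is < eps once |y − 2| < eps/28.
Take delta = min(2, eps/28). If 0 < |y − 2| < delta then both bounds hold and |y^3 − 8| ≤ 28|y − 2| < 28·(eps/28) = eps.

delta = min(2, eps/28)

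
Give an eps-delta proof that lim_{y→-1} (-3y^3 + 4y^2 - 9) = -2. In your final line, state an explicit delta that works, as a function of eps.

Fix eps > 0. We want delta > 0 such that 0 < |y + 1| < delta implies |(-3y^3 + 4y^2 - 9) + 2| < eps.
(-3y^3 + 4y^2 - 9) + 2 = -3y^3 + 4y^2 - 7 = (y + 1)(-3y^2 + 7y - 7).
So |(-3y^3 + 4y^2 - 9) + 2| = |y + 1|·|-3y^2 + 7y - 7|.
Assume first that |y + 1| < 1, so |y| < 2. Then |-3y^2 + 7y - 7| ≤ 3·2^2 + 7·2 + 7 = 33.
Hence |(-3y^3 + 4y^2 - 9) + 2| ≤ 33|y + 1| < eps provided |y + 1| < eps/33.
Choosing delta = min(1, eps/33) ensures both conditions, hence |(-3y^3 + 4y^2 - 9) + 2| < eps.

delta = min(1, eps/33)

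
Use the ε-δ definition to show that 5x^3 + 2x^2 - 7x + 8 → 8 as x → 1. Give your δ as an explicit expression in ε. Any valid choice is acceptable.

δ = min(1, ε/34)

Let ε > 0 be given. We want δ > 0 such that 0 < |x − 1| < δ implies |(5x^3 + 2x^2 - 7x + 8) − 8| < ε.
(5x^3 + 2x^2 - 7x + 8) − 8 = 5x^3 + 2x^2 - 7x = (x − 1)(5x^2 + 7x).
So |(5x^3 + 2x^2 - 7x + 8) − 8| = |x − 1|·|5x^2 + 7x|.
Require δ ≤ 1. Then |x − 1| < 1 gives |x| < 2, and by the triangle inequality |5x^2 + 7x| ≤ 5·2^2 + 7·2 = 34.
Hence |(5x^3 + 2x^2 - 7x + 8) − 8| ≤ 34|x − 1| < ε provided |x − 1| < ε/34.
Take δ = min(1, ε/34). Then 0 < |x − 1| < δ gives both |x − 1| < 1 and |x − 1| < ε/34, so |(5x^3 + 2x^2 - 7x + 8) − 8| < ε.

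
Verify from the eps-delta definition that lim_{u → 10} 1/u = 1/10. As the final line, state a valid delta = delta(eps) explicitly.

Fix eps > 0. We seek delta > 0 such that 0 < |u − 10| < delta implies |1/u − (1/10)| < eps.
|1/u − (1/10)| = |10 − u|/(10·|u|) = |u − 10|/(10|u|).
Restrict delta ≤ 5. Then |u − 10| < 5 gives |u| > 5, so 10|u| > 50.
Then |1/u − (1/10)| < |u − 10|/50, which is < eps when |u − 10| < 50eps.
Take delta = min(5, 50eps). Then 0 < |u − 10| < delta gives both |u − 10| < 5 and |u − 10| < 50eps, so |1/u − (1/10)| < eps.

delta = min(5, 50eps)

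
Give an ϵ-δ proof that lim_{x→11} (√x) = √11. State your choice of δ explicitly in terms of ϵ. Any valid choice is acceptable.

δ = min(11, √11·ϵ)

Suppose ϵ > 0. We want δ > 0 such that 0 < |x − 11| < δ implies |√x − √11| < ϵ.
Multiplying by the conjugate, |√x − √11| = |x − 11|/(√x + √11).
Restrict δ ≤ 11 so that |x − 11| < 11 forces x > 0, and then √x + √11 > √11.
Hence |√x − √11| < |x − 11|/√11, which is < ϵ once |x − 11| < √11·ϵ.
Take δ = min(11, √11·ϵ). If 0 < |x − 11| < δ then x > 0 and |√x − √11| < |x − 11|/√11 < ϵ.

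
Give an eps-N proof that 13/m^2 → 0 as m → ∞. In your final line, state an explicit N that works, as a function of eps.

Fix eps > 0. For m ≥ 1, |13/m^2 − 0| = 13/m^2.
13/m^2 < eps ⇔ m^2 > 13/eps ⇔ m > (13/eps)^{1/2}.
Take N = (13/eps)^{1/2}. Then m > N implies 13/m^2 < eps.

N = (13/eps)^{1/2}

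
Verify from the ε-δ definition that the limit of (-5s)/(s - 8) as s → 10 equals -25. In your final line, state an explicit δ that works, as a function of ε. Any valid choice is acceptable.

Let ε > 0 be given. We want δ > 0 with 0 < |s − 10| < δ ⇒ |(-5s)/(s - 8) + 25| < ε.
Combining over a common denominator, (-5s)/(s - 8) + 25 = [(-5s)·2 − (-50)·(s - 8)] / [2·(s - 8)] = 40(s − 10) / (2(s - 8)).
So |(-5s)/(s - 8) + 25| = 40|s − 10| / (2·|s − 8|).
Require δ ≤ 1, so |s − 8| ≥ |2| − |s − 10| > 2 − 1 = 1.
Hence |(-5s)/(s - 8) + 25| < 40|s − 10|/(2·1) = 20|s − 10|, which is < ε once |s − 10| < (1/20)ε.
Take δ = min(1, (1/20)ε). Then 0 < |s − 10| < δ forces both bounds, so |(-5s)/(s - 8) + 25| < ε.

δ = min(1, (1/20)ε)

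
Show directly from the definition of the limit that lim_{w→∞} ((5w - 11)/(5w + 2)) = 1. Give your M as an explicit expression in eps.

M = (13/5)/eps

Let eps > 0. We seek M > 0 such that w > M implies |(5w - 11)/(5w + 2) − 1| < eps.
(5w - 11)/(5w + 2) − 1 = (5(5w - 11) − 5(5w + 2)) / (5(5w + 2)) = -65/(5(5w + 2)).
For w > 0 we have 5w + 2 > 5w, so |(5w - 11)/(5w + 2) − 1| = 65/(5(5w + 2)) < 65/(5·5w) = (13/5)/w.
Thus |(5w - 11)/(5w + 2) − 1| < eps whenever w > (13/5)/eps.
Take M = (13/5)/eps. If w > M then |(5w - 11)/(5w + 2) − 1| < (13/5)/w < eps.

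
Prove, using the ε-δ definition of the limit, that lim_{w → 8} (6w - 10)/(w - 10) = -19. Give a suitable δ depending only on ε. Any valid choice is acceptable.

δ = min(1, (1/25)ε)

Let ε > 0 be given. We want δ > 0 with 0 < |w − 8| < δ ⇒ |(6w - 10)/(w - 10) + 19| < ε.
Combining over a common denominator, (6w - 10)/(w - 10) + 19 = [(6w - 10)·(-2) − 38·(w - 10)] / [(-2)·(w - 10)] = -50(w − 8) / ((-2)(w - 10)).
So |(6w - 10)/(w - 10) + 19| = 50|w − 8| / (2·|w − 10|).
Require δ ≤ 1, so |w − 10| ≥ |-2| − |w − 8| > 2 − 1 = 1.
Hence |(6w - 10)/(w - 10) + 19| < 50|w − 8|/(2·1) = 25|w − 8|, which is < ε once |w − 8| < (1/25)ε.
Take δ = min(1, (1/25)ε). Then 0 < |w − 8| < δ forces both bounds, so |(6w - 10)/(w - 10) + 19| < ε.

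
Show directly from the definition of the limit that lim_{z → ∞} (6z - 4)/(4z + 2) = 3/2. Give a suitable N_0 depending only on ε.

Suppose ε > 0. We seek N_0 > 0 such that z > N_0 implies |(6z - 4)/(4z + 2) − (3/2)| < ε.
(6z - 4)/(4z + 2) − (3/2) = (4(6z - 4) − 6(4z + 2)) / (4(4z + 2)) = -28/(4(4z + 2)).
For z > 0 we have 4z + 2 > 4z, so |(6z - 4)/(4z + 2) − (3/2)| = 28/(4(4z + 2)) < 28/(4·4z) = (7/4)/z.
Thus |(6z - 4)/(4z + 2) − (3/2)| < ε whenever z > (7/4)/ε.
Take N_0 = (7/4)/ε. If z > N_0 then |(6z - 4)/(4z + 2) − (3/2)| < (7/4)/z < ε.

N_0 = (7/4)/ε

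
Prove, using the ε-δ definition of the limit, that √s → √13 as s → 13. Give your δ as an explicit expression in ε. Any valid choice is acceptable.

δ = min(13, √13·ε)

Let ε > 0. We want δ > 0 such that 0 < |s − 13| < δ implies |√s − √13| < ε.
Multiplying by the conjugate, |√s − √13| = |s − 13|/(√s + √13).
Restrict δ ≤ 13 so that |s − 13| < 13 forces s > 0, and then √s + √13 > √13.
Hence |√s − √13| < |s − 13|/√13, which is < ε once |s − 13| < √13·ε.
Take δ = min(13, √13·ε). If 0 < |s − 13| < δ then s > 0 and |√s − √13| < |s − 13|/√13 < ε.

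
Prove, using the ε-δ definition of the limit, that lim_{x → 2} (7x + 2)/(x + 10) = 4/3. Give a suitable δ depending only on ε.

Let ε > 0. We want δ > 0 with 0 < |x − 2| < δ ⇒ |(7x + 2)/(x + 10) − (4/3)| < ε.
Combining over a common denominator, (7x + 2)/(x + 10) − (4/3) = [(7x + 2)·12 − 16·(x + 10)] / [12·(x + 10)] = 68(x − 2) / (12(x + 10)).
So |(7x + 2)/(x + 10) − (4/3)| = 68|x − 2| / (12·|x + 10|).
Restrict δ ≤ 6. Then |x − 2| < 6 gives |x + 10| = |(x − 2) + 12| ≥ 12 − 6 = 6.
Hence |(7x + 2)/(x + 10) − (4/3)| < 68|x − 2|/(12·6) = (17/18)|x − 2|, which is < ε once |x − 2| < (18/17)ε.
Take δ = min(6, (18/17)ε). Then 0 < |x − 2| < δ forces both bounds, so |(7x + 2)/(x + 10) − (4/3)| < ε.

δ = min(6, (18/17)ε)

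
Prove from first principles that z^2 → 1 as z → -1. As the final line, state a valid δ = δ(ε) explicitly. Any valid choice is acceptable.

Fix ε > 0. We seek δ > 0 with 0 < |z + 1| < δ ⇒ |z^2 − 1| < ε.
Factor: z^2 − 1 = (z + 1)(z - 1), so |z^2 − 1| = |z + 1|·|z - 1|.
Impose δ ≤ 1 so that |z| < 2; then |z - 1| ≤ 3.
Hence |z^2 − 1| ≤ 3|z + 1|, which is < ε once |z + 1| < ε/3.
Take δ = min(1, ε/3). If 0 < |z + 1| < δ then both bounds hold and |z^2 − 1| ≤ 3|z + 1| < 3·(ε/3) = ε.

δ = min(1, ε/3)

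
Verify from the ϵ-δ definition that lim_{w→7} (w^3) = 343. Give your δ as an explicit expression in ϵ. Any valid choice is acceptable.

δ = min(2, ϵ/193)

Let ϵ > 0 be given. We seek δ > 0 with 0 < |w − 7| < δ ⇒ |w^3 − 343| < ϵ.
Factor: w^3 − 343 = (w − 7)(w^2 + 7w + 49), so |w^3 − 343| = |w − 7|·|w^2 + 7w + 49|.
Restrict δ ≤ 2. Then |w − 7| < 2 gives |w| < 9, so by the triangle inequality |w^2 + 7w + 49| ≤ 9^2 + 7·9 + 49 = 193.
Hence |w^3 − 343| ≤ 193|w − 7|, which is < ϵ once |w − 7| < ϵ/193.
Take δ = min(2, ϵ/193). If 0 < |w − 7| < δ then both bounds hold and |w^3 − 343| ≤ 193|w − 7| < 193·(ϵ/193) = ϵ.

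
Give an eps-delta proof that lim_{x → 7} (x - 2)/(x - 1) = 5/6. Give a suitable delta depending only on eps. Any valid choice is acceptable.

Suppose eps > 0. We want delta > 0 with 0 < |x − 7| < delta ⇒ |(x - 2)/(x - 1) − (5/6)| < eps.
Combining over a common denominator, (x - 2)/(x - 1) − (5/6) = [(x - 2)·6 − 5·(x - 1)] / [6·(x - 1)] = 1(x − 7) / (6(x - 1)).
So |(x - 2)/(x - 1) − (5/6)| = |x − 7| / (6·|x − 1|).
Restrict delta ≤ 3. Then |x − 7| < 3 gives |x − 1| = |(x − 7) + 6| ≥ 6 − 3 = 3.
Hence |(x - 2)/(x - 1) − (5/6)| < |x − 7|/(6·3) = (1/18)|x − 7|, which is < eps once |x − 7| < 18eps.
Take delta = min(3, 18eps). Then 0 < |x − 7| < delta forces both bounds, so |(x - 2)/(x - 1) − (5/6)| < eps.

delta = min(3, 18eps)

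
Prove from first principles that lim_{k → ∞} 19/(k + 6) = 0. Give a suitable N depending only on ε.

N = 19/ε

Fix ε > 0. For k ≥ 1, |19/(k + 6) − 0| = 19/(k + 6) ≤ 19/k.
We need 19/k < ε, i.e. k > 19/ε.
Take N = 19/ε. If k > N then |19/(k + 6)| ≤ 19/k < ε.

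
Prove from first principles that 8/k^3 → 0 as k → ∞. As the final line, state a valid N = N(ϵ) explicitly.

Let ϵ > 0. For k ≥ 1, |8/k^3 − 0| = 8/k^3.
8/k^3 < ϵ ⇔ k^3 > 8/ϵ ⇔ k > (8/ϵ)^{1/3}.
Take N = (8/ϵ)^{1/3}. Then k > N implies 8/k^3 < ϵ.

N = (8/ϵ)^{1/3}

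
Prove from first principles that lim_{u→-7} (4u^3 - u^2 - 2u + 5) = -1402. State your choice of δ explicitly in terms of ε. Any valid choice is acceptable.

Let ε > 0. We want δ > 0 such that 0 < |u + 7| < δ implies |(4u^3 - u^2 - 2u + 5) + 1402| < ε.
(4u^3 - u^2 - 2u + 5) + 1402 = 4u^3 - u^2 - 2u + 1407 = (u + 7)(4u^2 - 29u + 201).
So |(4u^3 - u^2 - 2u + 5) + 1402| = |u + 7|·|4u^2 - 29u + 201|.
Require δ ≤ 1. Then |u + 7| < 1 gives |u| < 8, and by the triangle inequality |4u^2 - 29u + 201| ≤ 4·8^2 + 29·8 + 201 = 689.
Hence |(4u^3 - u^2 - 2u + 5) + 1402| ≤ 689|u + 7| < ε provided |u + 7| < ε/689.
Take δ = min(1, ε/689). Then 0 < |u + 7| < δ gives both |u + 7| < 1 and |u + 7| < ε/689, so |(4u^3 - u^2 - 2u + 5) + 1402| < ε.

δ = min(1, ε/689)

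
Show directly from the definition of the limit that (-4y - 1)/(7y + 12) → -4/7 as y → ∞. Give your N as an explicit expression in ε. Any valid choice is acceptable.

Let ε > 0. We seek N > 0 such that y > N implies |(-4y - 1)/(7y + 12) + 4/7| < ε.
(-4y - 1)/(7y + 12) + 4/7 = (7(-4y - 1) − (-4)(7y + 12)) / (7(7y + 12)) = 41/(7(7y + 12)).
For y > 0 we have 7y + 12 > 7y, so |(-4y - 1)/(7y + 12) + 4/7| = 41/(7(7y + 12)) < 41/(7·7y) = (41/49)/y.
Thus |(-4y - 1)/(7y + 12) + 4/7| < ε whenever y > (41/49)/ε.
Take N = (41/49)/ε. If y > N then |(-4y - 1)/(7y + 12) + 4/7| < (41/49)/y < ε.

N = (41/49)/ε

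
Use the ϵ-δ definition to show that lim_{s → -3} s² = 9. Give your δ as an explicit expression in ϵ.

δ = min(1, ϵ/7)

Fix ϵ > 0. We seek δ > 0 with 0 < |s + 3| < δ ⇒ |s² − 9| < ϵ.
Factor: s² − 9 = (s + 3)(s - 3), so |s² − 9| = |s + 3|·|s - 3|.
Impose δ ≤ 1 so that |s| < 4; then |s - 3| ≤ 7.
Hence |s² − 9| ≤ 7|s + 3|, which is < ϵ once |s + 3| < ϵ/7.
Take δ = min(1, ϵ/7). If 0 < |s + 3| < δ then both bounds hold and |s² − 9| ≤ 7|s + 3| < 7·(ϵ/7) = ϵ.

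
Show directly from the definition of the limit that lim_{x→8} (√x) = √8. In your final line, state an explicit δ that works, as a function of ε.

δ = min(8, √8·ε)

Let ε > 0 be given. We want δ > 0 such that 0 < |x − 8| < δ implies |√x − √8| < ε.
Multiplying by the conjugate, |√x − √8| = |x − 8|/(√x + √8).
Restrict δ ≤ 8 so that |x − 8| < 8 forces x > 0, and then √x + √8 > √8.
Hence |√x − √8| < |x − 8|/√8, which is < ε once |x − 8| < √8·ε.
Take δ = min(8, √8·ε). If 0 < |x − 8| < δ then x > 0 and |√x − √8| < |x − 8|/√8 < ε.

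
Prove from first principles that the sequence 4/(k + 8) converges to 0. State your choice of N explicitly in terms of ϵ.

Let ϵ > 0 be given. For k ≥ 1, |4/(k + 8) − 0| = 4/(k + 8) ≤ 4/k.
We need 4/k < ϵ, i.e. k > 4/ϵ.
Take N = 4/ϵ. If k > N then |4/(k + 8)| ≤ 4/k < ϵ.

N = 4/ϵ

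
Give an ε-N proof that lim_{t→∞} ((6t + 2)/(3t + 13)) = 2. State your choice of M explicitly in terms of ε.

M = 8/ε

Suppose ε > 0. We seek M > 0 such that t > M implies |(6t + 2)/(3t + 13) − 2| < ε.
(6t + 2)/(3t + 13) − 2 = (3(6t + 2) − 6(3t + 13)) / (3(3t + 13)) = -72/(3(3t + 13)).
For t > 0 we have 3t + 13 > 3t, so |(6t + 2)/(3t + 13) − 2| = 72/(3(3t + 13)) < 72/(3·3t) = 8/t.
Thus |(6t + 2)/(3t + 13) − 2| < ε whenever t > 8/ε.
Take M = 8/ε. If t > M then |(6t + 2)/(3t + 13) − 2| < 8/t < ε.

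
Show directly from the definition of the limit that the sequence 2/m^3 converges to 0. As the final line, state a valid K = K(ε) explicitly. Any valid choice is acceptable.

Fix ε > 0. For m ≥ 1, |2/m^3 − 0| = 2/m^3.
2/m^3 < ε ⇔ m^3 > 2/ε ⇔ m > (2/ε)^{1/3}.
Take K = (2/ε)^{1/3}. Then m > K implies 2/m^3 < ε.

K = (2/ε)^{1/3}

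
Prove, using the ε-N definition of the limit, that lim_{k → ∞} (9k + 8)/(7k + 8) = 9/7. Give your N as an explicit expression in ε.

Let ε > 0 be given. For k ≥ 1, |(9k + 8)/(7k + 8) − (9/7)| = |-16|/(7(7k + 8)) = 16/(7(7k + 8)).
Since 7k + 8 ≥ 7k for k ≥ 1, this is ≤ 16/(7·7k) = (16/49)/k.
So |(9k + 8)/(7k + 8) − (9/7)| < ε whenever k > (16/49)/ε.
Take N = (16/49)/ε. If k > N then |(9k + 8)/(7k + 8) − (9/7)| ≤ (16/49)/k < ε.

N = (16/49)/ε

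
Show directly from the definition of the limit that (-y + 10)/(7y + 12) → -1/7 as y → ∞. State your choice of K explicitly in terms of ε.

Let ε > 0. We seek K > 0 such that y > K implies |(-y + 10)/(7y + 12) + 1/7| < ε.
(-y + 10)/(7y + 12) + 1/7 = (7(-y + 10) − (-1)(7y + 12)) / (7(7y + 12)) = 82/(7(7y + 12)).
For y > 0 we have 7y + 12 > 7y, so |(-y + 10)/(7y + 12) + 1/7| = 82/(7(7y + 12)) < 82/(7·7y) = (82/49)/y.
Thus |(-y + 10)/(7y + 12) + 1/7| < ε whenever y > (82/49)/ε.
Take K = (82/49)/ε. If y > K then |(-y + 10)/(7y + 12) + 1/7| < (82/49)/y < ε.

K = (82/49)/ε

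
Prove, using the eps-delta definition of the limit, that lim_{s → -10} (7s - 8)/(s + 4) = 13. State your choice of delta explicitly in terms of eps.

Let eps > 0. We want delta > 0 with 0 < |s + 10| < delta ⇒ |(7s - 8)/(s + 4) − 13| < eps.
Combining over a common denominator, (7s - 8)/(s + 4) − 13 = [(7s - 8)·(-6) − (-78)·(s + 4)] / [(-6)·(s + 4)] = 36(s + 10) / ((-6)(s + 4)).
So |(7s - 8)/(s + 4) − 13| = 36|s + 10| / (6·|s + 4|).
Restrict delta ≤ 3. Then |s + 10| < 3 gives |s + 4| = |(s + 10) + (-6)| ≥ 6 − 3 = 3.
Hence |(7s - 8)/(s + 4) − 13| < 36|s + 10|/(6·3) = 2|s + 10|, which is < eps once |s + 10| < (1/2)eps.
Take delta = min(3, (1/2)eps). Then 0 < |s + 10| < delta forces both bounds, so |(7s - 8)/(s + 4) − 13| < eps.

delta = min(3, (1/2)eps)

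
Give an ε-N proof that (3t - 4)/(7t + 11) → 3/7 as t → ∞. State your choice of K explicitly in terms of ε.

Fix ε > 0. We seek K > 0 such that t > K implies |(3t - 4)/(7t + 11) − (3/7)| < ε.
(3t - 4)/(7t + 11) − (3/7) = (7(3t - 4) − 3(7t + 11)) / (7(7t + 11)) = -61/(7(7t + 11)).
For t > 0 we have 7t + 11 > 7t, so |(3t - 4)/(7t + 11) − (3/7)| = 61/(7(7t + 11)) < 61/(7·7t) = (61/49)/t.
Thus |(3t - 4)/(7t + 11) − (3/7)| < ε whenever t > (61/49)/ε.
Take K = (61/49)/ε. If t > K then |(3t - 4)/(7t + 11) − (3/7)| < (61/49)/t < ε.

K = (61/49)/ε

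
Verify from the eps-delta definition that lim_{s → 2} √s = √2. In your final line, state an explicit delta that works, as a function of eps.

delta = min(2, √2·eps)

Let eps > 0. We want delta > 0 such that 0 < |s − 2| < delta implies |√s − √2| < eps.
Rationalise: √s − √2 = (s − 2)/(√s + √2), so |√s − √2| = |s − 2|/(√s + √2).
Restrict delta ≤ 2 so that |s − 2| < 2 forces s > 0, and then √s + √2 > √2.
Hence |√s − √2| < |s − 2|/√2, which is < eps once |s − 2| < √2·eps.
Take delta = min(2, √2·eps). If 0 < |s − 2| < delta then s > 0 and |√s − √2| < |s − 2|/√2 < eps.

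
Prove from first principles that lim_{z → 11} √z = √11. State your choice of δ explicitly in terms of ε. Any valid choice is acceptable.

δ = min(11, √11·ε)

Fix ε > 0. We want δ > 0 such that 0 < |z − 11| < δ implies |√z − √11| < ε.
Rationalise: √z − √11 = (z − 11)/(√z + √11), so |√z − √11| = |z − 11|/(√z + √11).
Restrict δ ≤ 11 so that |z − 11| < 11 forces z > 0, and then √z + √11 > √11.
Hence |√z − √11| < |z − 11|/√11, which is < ε once |z − 11| < √11·ε.
Take δ = min(11, √11·ε). If 0 < |z − 11| < δ then z > 0 and |√z − √11| < |z − 11|/√11 < ε.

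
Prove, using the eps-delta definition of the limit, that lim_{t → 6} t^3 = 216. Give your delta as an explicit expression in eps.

Let eps > 0. We seek delta > 0 with 0 < |t − 6| < delta ⇒ |t^3 − 216| < eps.
Factor: t^3 − 216 = (t − 6)(t^2 + 6t + 36), so |t^3 − 216| = |t − 6|·|t^2 + 6t + 36|.
Impose delta ≤ 1 so that |t| < 7; then |t^2 + 6t + 36| ≤ 127.
Hence |t^3 − 216| ≤ 127|t − 6|, which is < eps once |t − 6| < eps/127.
Take delta = min(1, eps/127). If 0 < |t − 6| < delta then both bounds hold and |t^3 − 216| ≤ 127|t − 6| < 127·(eps/127) = eps.

delta = min(1, eps/127)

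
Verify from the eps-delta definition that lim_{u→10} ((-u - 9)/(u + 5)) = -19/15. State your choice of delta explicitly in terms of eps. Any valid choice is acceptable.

Let eps > 0 be given. We want delta > 0 with 0 < |u − 10| < delta ⇒ |(-u - 9)/(u + 5) + 19/15| < eps.
Combining over a common denominator, (-u - 9)/(u + 5) + 19/15 = [(-u - 9)·15 − (-19)·(u + 5)] / [15·(u + 5)] = 4(u − 10) / (15(u + 5)).
So |(-u - 9)/(u + 5) + 19/15| = 4|u − 10| / (15·|u + 5|).
Restrict delta ≤ 15/2. Then |u − 10| < 15/2 gives |u + 5| = |(u − 10) + 15| ≥ 15 − 15/2 = 15/2.
Hence |(-u - 9)/(u + 5) + 19/15| < 4|u − 10|/(15·(15/2)) = (8/225)|u − 10|, which is < eps once |u − 10| < (225/8)eps.
Take delta = min(15/2, (225/8)eps). Then 0 < |u − 10| < delta forces both bounds, so |(-u - 9)/(u + 5) + 19/15| < eps.

delta = min(15/2, (225/8)eps)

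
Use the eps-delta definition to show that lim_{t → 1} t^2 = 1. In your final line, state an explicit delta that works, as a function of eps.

delta = min(1, eps/3)

Fix eps > 0. We seek delta > 0 with 0 < |t − 1| < delta ⇒ |t^2 − 1| < eps.
Factor: t^2 − 1 = (t − 1)(t + 1), so |t^2 − 1| = |t − 1|·|t + 1|.
Restrict delta ≤ 1. Then |t − 1| < 1 gives |t| < 2, so by the triangle inequality |t + 1| ≤ 2 + 1 = 3.
Hence |t^2 − 1| ≤ 3|t − 1|, which is < eps once |t − 1| < eps/3.
Take delta = min(1, eps/3). If 0 < |t − 1| < delta then both bounds hold and |t^2 − 1| ≤ 3|t − 1| < 3·(eps/3) = eps.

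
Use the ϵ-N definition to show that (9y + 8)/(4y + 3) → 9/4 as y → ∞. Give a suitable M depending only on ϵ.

M = (5/16)/ϵ

Suppose ϵ > 0. We seek M > 0 such that y > M implies |(9y + 8)/(4y + 3) − (9/4)| < ϵ.
(9y + 8)/(4y + 3) − (9/4) = (4(9y + 8) − 9(4y + 3)) / (4(4y + 3)) = 5/(4(4y + 3)).
For y > 0 we have 4y + 3 > 4y, so |(9y + 8)/(4y + 3) − (9/4)| = 5/(4(4y + 3)) < 5/(4·4y) = (5/16)/y.
Thus |(9y + 8)/(4y + 3) − (9/4)| < ϵ whenever y > (5/16)/ϵ.
Take M = (5/16)/ϵ. If y > M then |(9y + 8)/(4y + 3) − (9/4)| < (5/16)/y < ϵ.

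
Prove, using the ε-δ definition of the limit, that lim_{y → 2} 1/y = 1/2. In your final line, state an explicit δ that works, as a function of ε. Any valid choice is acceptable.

δ = min(1, 2ε)

Fix ε > 0. We seek δ > 0 such that 0 < |y − 2| < δ implies |1/y − (1/2)| < ε.
|1/y − (1/2)| = |2 − y|/(2·|y|) = |y − 2|/(2|y|).
Restrict δ ≤ 1. Then |y − 2| < 1 gives |y| > 1, so 2|y| > 2.
Then |1/y − (1/2)| < |y − 2|/2, which is < ε when |y − 2| < 2ε.
Take δ = min(1, 2ε). Then 0 < |y − 2| < δ gives both |y − 2| < 1 and |y − 2| < 2ε, so |1/y − (1/2)| < ε.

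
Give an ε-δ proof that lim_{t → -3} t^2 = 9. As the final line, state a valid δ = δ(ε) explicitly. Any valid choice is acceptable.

Suppose ε > 0. We seek δ > 0 with 0 < |t + 3| < δ ⇒ |t^2 − 9| < ε.
Factor: t^2 − 9 = (t + 3)(t - 3), so |t^2 − 9| = |t + 3|·|t - 3|.
Restrict δ ≤ 1. Then |t + 3| < 1 gives |t| < 4, so by the triangle inequality |t - 3| ≤ 4 + 3 = 7.
Hence |t^2 − 9| ≤ 7|t + 3|, which is < ε once |t + 3| < ε/7.
Take δ = min(1, ε/7). If 0 < |t + 3| < δ then both bounds hold and |t^2 − 9| ≤ 7|t + 3| < 7·(ε/7) = ε.

δ = min(1, ε/7)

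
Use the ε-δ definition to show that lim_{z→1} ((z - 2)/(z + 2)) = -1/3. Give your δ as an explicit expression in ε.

Fix ε > 0. We want δ > 0 with 0 < |z − 1| < δ ⇒ |(z - 2)/(z + 2) + 1/3| < ε.
Combining over a common denominator, (z - 2)/(z + 2) + 1/3 = [(z - 2)·3 − (-1)·(z + 2)] / [3·(z + 2)] = 4(z − 1) / (3(z + 2)).
So |(z - 2)/(z + 2) + 1/3| = 4|z − 1| / (3·|z + 2|).
Restrict δ ≤ 3/2. Then |z − 1| < 3/2 gives |z + 2| = |(z − 1) + 3| ≥ 3 − 3/2 = 3/2.
Hence |(z - 2)/(z + 2) + 1/3| < 4|z − 1|/(3·(3/2)) = (8/9)|z − 1|, which is < ε once |z − 1| < (9/8)ε.
Take δ = min(3/2, (9/8)ε). Then 0 < |z − 1| < δ forces both bounds, so |(z - 2)/(z + 2) + 1/3| < ε.

δ = min(3/2, (9/8)ε)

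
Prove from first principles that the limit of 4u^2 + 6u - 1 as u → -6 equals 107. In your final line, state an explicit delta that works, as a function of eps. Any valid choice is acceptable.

Suppose eps > 0. We want delta > 0 such that 0 < |u + 6| < delta implies |(4u^2 + 6u - 1) − 107| < eps.
(4u^2 + 6u - 1) − 107 = 4u^2 + 6u - 108 = (u + 6)(4u - 18).
So |(4u^2 + 6u - 1) − 107| = |u + 6|·|4u - 18|.
Assume first that |u + 6| < 1, so |u| < 7. Then |4u - 18| ≤ 4·7 + 18 = 46.
Hence |(4u^2 + 6u - 1) − 107| ≤ 46|u + 6| < eps provided |u + 6| < eps/46.
Choosing delta = min(1, eps/46) ensures both conditions, hence |(4u^2 + 6u - 1) − 107| < eps.

delta = min(1, eps/46)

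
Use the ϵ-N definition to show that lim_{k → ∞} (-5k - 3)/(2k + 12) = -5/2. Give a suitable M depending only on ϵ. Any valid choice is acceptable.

M = (27/2)/ϵ

Let ϵ > 0 be given. For k ≥ 1, |(-5k - 3)/(2k + 12) + 5/2| = |54|/(2(2k + 12)) = 54/(2(2k + 12)).
Since 2k + 12 ≥ 2k for k ≥ 1, this is ≤ 54/(2·2k) = (27/2)/k.
So |(-5k - 3)/(2k + 12) + 5/2| < ϵ whenever k > (27/2)/ϵ.
Take M = (27/2)/ϵ. If k > M then |(-5k - 3)/(2k + 12) + 5/2| ≤ (27/2)/k < ϵ.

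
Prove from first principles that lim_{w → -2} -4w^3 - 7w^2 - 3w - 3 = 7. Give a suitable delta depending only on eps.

delta = min(1, eps/44)

Let eps > 0. We want delta > 0 such that 0 < |w + 2| < delta implies |(-4w^3 - 7w^2 - 3w - 3) − 7| < eps.
(-4w^3 - 7w^2 - 3w - 3) − 7 = -4w^3 - 7w^2 - 3w - 10 = (w + 2)(-4w^2 + w - 5).
So |(-4w^3 - 7w^2 - 3w - 3) − 7| = |w + 2|·|-4w^2 + w - 5|.
Assume first that |w + 2| < 1, so |w| < 3. Then |-4w^2 + w - 5| ≤ 4·3^2 + 3 + 5 = 44.
Hence |(-4w^3 - 7w^2 - 3w - 3) − 7| ≤ 44|w + 2| < eps provided |w + 2| < eps/44.
Choosing delta = min(1, eps/44) ensures both conditions, hence |(-4w^3 - 7w^2 - 3w - 3) − 7| < eps.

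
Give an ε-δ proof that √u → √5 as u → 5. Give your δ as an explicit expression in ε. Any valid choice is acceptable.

Suppose ε > 0. We want δ > 0 such that 0 < |u − 5| < δ implies |√u − √5| < ε.
Multiplying by the conjugate, |√u − √5| = |u − 5|/(√u + √5).
Restrict δ ≤ 5 so that |u − 5| < 5 forces u > 0, and then √u + √5 > √5.
Hence |√u − √5| < |u − 5|/√5, which is < ε once |u − 5| < √5·ε.
Take δ = min(5, √5·ε). If 0 < |u − 5| < δ then u > 0 and |√u − √5| < |u − 5|/√5 < ε.

δ = min(5, √5·ε)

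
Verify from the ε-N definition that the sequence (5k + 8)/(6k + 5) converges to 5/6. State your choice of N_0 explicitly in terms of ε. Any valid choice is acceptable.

N_0 = (23/36)/ε

Suppose ε > 0. For k ≥ 1, |(5k + 8)/(6k + 5) − (5/6)| = |23|/(6(6k + 5)) = 23/(6(6k + 5)).
Since 6k + 5 ≥ 6k for k ≥ 1, this is ≤ 23/(6·6k) = (23/36)/k.
So |(5k + 8)/(6k + 5) − (5/6)| < ε whenever k > (23/36)/ε.
Take N_0 = (23/36)/ε. If k > N_0 then |(5k + 8)/(6k + 5) − (5/6)| ≤ (23/36)/k < ε.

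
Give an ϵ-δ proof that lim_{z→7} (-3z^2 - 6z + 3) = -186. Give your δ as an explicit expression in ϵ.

Suppose ϵ > 0. We want δ > 0 such that 0 < |z − 7| < δ implies |(-3z^2 - 6z + 3) + 186| < ϵ.
(-3z^2 - 6z + 3) + 186 = -3z^2 - 6z + 189 = (z − 7)(-3z - 27).
So |(-3z^2 - 6z + 3) + 186| = |z − 7|·|-3z - 27|.
Require δ ≤ 1. Then |z − 7| < 1 gives |z| < 8, and by the triangle inequality |-3z - 27| ≤ 3·8 + 27 = 51.
Hence |(-3z^2 - 6z + 3) + 186| ≤ 51|z − 7| < ϵ provided |z − 7| < ϵ/51.
Choosing δ = min(1, ϵ/51) ensures both conditions, hence |(-3z^2 - 6z + 3) + 186| < ϵ.

δ = min(1, ϵ/51)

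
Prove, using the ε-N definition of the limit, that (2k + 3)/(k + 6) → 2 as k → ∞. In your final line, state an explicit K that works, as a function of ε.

K = 9/ε

Fix ε > 0. For k ≥ 1, |(2k + 3)/(k + 6) − 2| = |-9|/((k + 6)) = 9/((k + 6)).
Since k + 6 ≥ k for k ≥ 1, this is ≤ 9/(k) = 9/k.
So |(2k + 3)/(k + 6) − 2| < ε whenever k > 9/ε.
Take K = 9/ε. If k > K then |(2k + 3)/(k + 6) − 2| ≤ 9/k < ε.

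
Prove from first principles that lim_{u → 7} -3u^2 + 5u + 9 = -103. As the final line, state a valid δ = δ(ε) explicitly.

δ = min(2, ε/43)

Fix ε > 0. We want δ > 0 such that 0 < |u − 7| < δ implies |(-3u^2 + 5u + 9) + 103| < ε.
(-3u^2 + 5u + 9) + 103 = -3u^2 + 5u + 112 = (u − 7)(-3u - 16).
So |(-3u^2 + 5u + 9) + 103| = |u − 7|·|-3u - 16|.
Require δ ≤ 2. Then |u − 7| < 2 gives |u| < 9, and by the triangle inequality |-3u - 16| ≤ 3·9 + 16 = 43.
Hence |(-3u^2 + 5u + 9) + 103| ≤ 43|u − 7| < ε provided |u − 7| < ε/43.
Choosing δ = min(2, ε/43) ensures both conditions, hence |(-3u^2 + 5u + 9) + 103| < ε.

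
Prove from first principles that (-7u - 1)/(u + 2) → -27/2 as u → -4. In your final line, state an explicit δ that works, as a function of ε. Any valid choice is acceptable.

Let ε > 0 be given. We want δ > 0 with 0 < |u + 4| < δ ⇒ |(-7u - 1)/(u + 2) + 27/2| < ε.
Combining over a common denominator, (-7u - 1)/(u + 2) + 27/2 = [(-7u - 1)·(-2) − 27·(u + 2)] / [(-2)·(u + 2)] = -13(u + 4) / ((-2)(u + 2)).
So |(-7u - 1)/(u + 2) + 27/2| = 13|u + 4| / (2·|u + 2|).
Restrict δ ≤ 1. Then |u + 4| < 1 gives |u + 2| = |(u + 4) + (-2)| ≥ 2 − 1 = 1.
Hence |(-7u - 1)/(u + 2) + 27/2| < 13|u + 4|/(2·1) = (13/2)|u + 4|, which is < ε once |u + 4| < (2/13)ε.
Take δ = min(1, (2/13)ε). Then 0 < |u + 4| < δ forces both bounds, so |(-7u - 1)/(u + 2) + 27/2| < ε.

δ = min(1, (2/13)ε)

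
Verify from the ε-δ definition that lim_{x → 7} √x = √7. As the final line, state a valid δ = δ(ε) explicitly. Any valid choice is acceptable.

Let ε > 0 be given. We want δ > 0 such that 0 < |x − 7| < δ implies |√x − √7| < ε.
Multiplying by the conjugate, |√x − √7| = |x − 7|/(√x + √7).
Restrict δ ≤ 7 so that |x − 7| < 7 forces x > 0, and then √x + √7 > √7.
Hence |√x − √7| < |x − 7|/√7, which is < ε once |x − 7| < √7·ε.
Take δ = min(7, √7·ε). If 0 < |x − 7| < δ then x > 0 and |√x − √7| < |x − 7|/√7 < ε.

δ = min(7, √7·ε)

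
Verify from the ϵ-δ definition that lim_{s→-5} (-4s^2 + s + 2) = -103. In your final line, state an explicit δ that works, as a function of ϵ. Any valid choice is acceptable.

Suppose ϵ > 0. We want δ > 0 such that 0 < |s + 5| < δ implies |(-4s^2 + s + 2) + 103| < ϵ.
(-4s^2 + s + 2) + 103 = -4s^2 + s + 105 = (s + 5)(-4s + 21).
So |(-4s^2 + s + 2) + 103| = |s + 5|·|-4s + 21|.
Assume first that |s + 5| < 1, so |s| < 6. Then |-4s + 21| ≤ 4·6 + 21 = 45.
Hence |(-4s^2 + s + 2) + 103| ≤ 45|s + 5| < ϵ provided |s + 5| < ϵ/45.
Choosing δ = min(1, ϵ/45) ensures both conditions, hence |(-4s^2 + s + 2) + 103| < ϵ.

δ = min(1, ϵ/45)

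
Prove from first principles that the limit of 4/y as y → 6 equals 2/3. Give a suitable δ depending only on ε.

Fix ε > 0. We seek δ > 0 such that 0 < |y − 6| < δ implies |4/y − (2/3)| < ε.
|4/y − (2/3)| = 4·|6 − y|/(6·|y|) = 4|y − 6|/(6|y|).
Restrict δ ≤ 3. Then |y − 6| < 3 gives |y| > 3, so 6|y| > 18.
Then |4/y − (2/3)| < 4|y − 6|/18, which is < ε when |y − 6| < (9/2)ε.
Take δ = min(3, (9/2)ε). Then 0 < |y − 6| < δ gives both |y − 6| < 3 and |y − 6| < (9/2)ε, so |4/y − (2/3)| < ε.

δ = min(3, (9/2)ε)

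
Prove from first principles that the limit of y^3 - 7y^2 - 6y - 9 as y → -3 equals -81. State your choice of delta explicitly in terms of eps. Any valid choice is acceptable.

Let eps > 0 be given. We want delta > 0 such that 0 < |y + 3| < delta implies |(y^3 - 7y^2 - 6y - 9) + 81| < eps.
(y^3 - 7y^2 - 6y - 9) + 81 = y^3 - 7y^2 - 6y + 72 = (y + 3)(y^2 - 10y + 24).
So |(y^3 - 7y^2 - 6y - 9) + 81| = |y + 3|·|y^2 - 10y + 24|.
Assume first that |y + 3| < 1, so |y| < 4. Then |y^2 - 10y + 24| ≤ 4^2 + 10·4 + 24 = 80.
Hence |(y^3 - 7y^2 - 6y - 9) + 81| ≤ 80|y + 3| < eps provided |y + 3| < eps/80.
Take delta = min(1, eps/80). Then 0 < |y + 3| < delta gives both |y + 3| < 1 and |y + 3| < eps/80, so |(y^3 - 7y^2 - 6y - 9) + 81| < eps.

delta = min(1, eps/80)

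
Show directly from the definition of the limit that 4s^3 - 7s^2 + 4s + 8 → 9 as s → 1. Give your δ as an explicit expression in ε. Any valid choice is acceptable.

δ = min(1, ε/23)

Let ε > 0 be given. We want δ > 0 such that 0 < |s − 1| < δ implies |(4s^3 - 7s^2 + 4s + 8) − 9| < ε.
(4s^3 - 7s^2 + 4s + 8) − 9 = 4s^3 - 7s^2 + 4s - 1 = (s − 1)(4s^2 - 3s + 1).
So |(4s^3 - 7s^2 + 4s + 8) − 9| = |s − 1|·|4s^2 - 3s + 1|.
Assume first that |s − 1| < 1, so |s| < 2. Then |4s^2 - 3s + 1| ≤ 4·2^2 + 3·2 + 1 = 23.
Hence |(4s^3 - 7s^2 + 4s + 8) − 9| ≤ 23|s − 1| < ε provided |s − 1| < ε/23.
Choosing δ = min(1, ε/23) ensures both conditions, hence |(4s^3 - 7s^2 + 4s + 8) − 9| < ε.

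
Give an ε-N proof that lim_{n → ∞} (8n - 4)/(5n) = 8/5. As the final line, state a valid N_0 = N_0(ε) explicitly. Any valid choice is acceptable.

Let ε > 0. For n ≥ 1, |(8n - 4)/(5n) − (8/5)| = |-20|/(5(5n)) = 20/(5(5n)).
Since 5n ≥ 5n for n ≥ 1, this is ≤ 20/(5·5n) = (4/5)/n.
So |(8n - 4)/(5n) − (8/5)| < ε whenever n > (4/5)/ε.
Take N_0 = (4/5)/ε. If n > N_0 then |(8n - 4)/(5n) − (8/5)| ≤ (4/5)/n < ε.

N_0 = (4/5)/ε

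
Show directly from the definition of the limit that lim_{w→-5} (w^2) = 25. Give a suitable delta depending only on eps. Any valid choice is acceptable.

Let eps > 0. We seek delta > 0 with 0 < |w + 5| < delta ⇒ |w^2 − 25| < eps.
Factor: w^2 − 25 = (w + 5)(w - 5), so |w^2 − 25| = |w + 5|·|w - 5|.
Restrict delta ≤ 1. Then |w + 5| < 1 gives |w| < 6, so by the triangle inequality |w - 5| ≤ 6 + 5 = 11.
Hence |w^2 − 25| ≤ 11|w + 5|, which is < eps once |w + 5| < eps/11.
Take delta = min(1, eps/11). If 0 < |w + 5| < delta then both bounds hold and |w^2 − 25| ≤ 11|w + 5| < 11·(eps/11) = eps.

delta = min(1, eps/11)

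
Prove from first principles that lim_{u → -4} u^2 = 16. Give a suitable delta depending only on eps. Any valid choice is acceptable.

Let eps > 0. We seek delta > 0 with 0 < |u + 4| < delta ⇒ |u^2 − 16| < eps.
Factor: u^2 − 16 = (u + 4)(u - 4), so |u^2 − 16| = |u + 4|·|u - 4|.
Restrict delta ≤ 1. Then |u + 4| < 1 gives |u| < 5, so by the triangle inequality |u - 4| ≤ 5 + 4 = 9.
Hence |u^2 − 16| ≤ 9|u + 4|, which is < eps once |u + 4| < eps/9.
Take delta = min(1, eps/9). If 0 < |u + 4| < delta then both bounds hold and |u^2 − 16| ≤ 9|u + 4| < 9·(eps/9) = eps.

delta = min(1, eps/9)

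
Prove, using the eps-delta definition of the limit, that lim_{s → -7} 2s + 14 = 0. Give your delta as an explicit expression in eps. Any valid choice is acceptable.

Let eps > 0. We need delta > 0 so that 0 < |s + 7| < delta implies |(2s + 14)| < eps.
|(2s + 14)| = |2s + 14| = 2|s + 7|.
Thus it suffices that |s + 7| < eps/2.
Take delta = eps/2. If 0 < |s + 7| < delta then |(2s + 14)| = 2|s + 7| < 2·(eps/2) = eps.

delta = eps/2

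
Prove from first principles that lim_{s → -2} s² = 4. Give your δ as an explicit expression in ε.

Fix ε > 0. We seek δ > 0 with 0 < |s + 2| < δ ⇒ |s² − 4| < ε.
Factor: s² − 4 = (s + 2)(s - 2), so |s² − 4| = |s + 2|·|s - 2|.
Impose δ ≤ 1 so that |s| < 3; then |s - 2| ≤ 5.
Hence |s² − 4| ≤ 5|s + 2|, which is < ε once |s + 2| < ε/5.
Take δ = min(1, ε/5). If 0 < |s + 2| < δ then both bounds hold and |s² − 4| ≤ 5|s + 2| < 5·(ε/5) = ε.

δ = min(1, ε/5)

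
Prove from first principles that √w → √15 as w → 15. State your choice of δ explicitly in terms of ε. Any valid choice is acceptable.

δ = min(15, √15·ε)

Let ε > 0. We want δ > 0 such that 0 < |w − 15| < δ implies |√w − √15| < ε.
Rationalise: √w − √15 = (w − 15)/(√w + √15), so |√w − √15| = |w − 15|/(√w + √15).
Restrict δ ≤ 15 so that |w − 15| < 15 forces w > 0, and then √w + √15 > √15.
Hence |√w − √15| < |w − 15|/√15, which is < ε once |w − 15| < √15·ε.
Take δ = min(15, √15·ε). If 0 < |w − 15| < δ then w > 0 and |√w − √15| < |w − 15|/√15 < ε.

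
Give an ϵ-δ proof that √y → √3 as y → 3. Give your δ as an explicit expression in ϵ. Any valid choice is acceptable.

δ = min(3, √3·ϵ)

Let ϵ > 0 be given. We want δ > 0 such that 0 < |y − 3| < δ implies |√y − √3| < ϵ.
Rationalise: √y − √3 = (y − 3)/(√y + √3), so |√y − √3| = |y − 3|/(√y + √3).
Restrict δ ≤ 3 so that |y − 3| < 3 forces y > 0, and then √y + √3 > √3.
Hence |√y − √3| < |y − 3|/√3, which is < ϵ once |y − 3| < √3·ϵ.
Take δ = min(3, √3·ϵ). If 0 < |y − 3| < δ then y > 0 and |√y − √3| < |y − 3|/√3 < ϵ.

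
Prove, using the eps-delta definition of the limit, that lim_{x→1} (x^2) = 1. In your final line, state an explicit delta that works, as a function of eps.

Suppose eps > 0. We seek delta > 0 with 0 < |x − 1| < delta ⇒ |x^2 − 1| < eps.
Factor: x^2 − 1 = (x − 1)(x + 1), so |x^2 − 1| = |x − 1|·|x + 1|.
Impose delta ≤ 2 so that |x| < 3; then |x + 1| ≤ 4.
Hence |x^2 − 1| ≤ 4|x − 1|, which is < eps once |x − 1| < eps/4.
Take delta = min(2, eps/4). If 0 < |x − 1| < delta then both bounds hold and |x^2 − 1| ≤ 4|x − 1| < 4·(eps/4) = eps.

delta = min(2, eps/4)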